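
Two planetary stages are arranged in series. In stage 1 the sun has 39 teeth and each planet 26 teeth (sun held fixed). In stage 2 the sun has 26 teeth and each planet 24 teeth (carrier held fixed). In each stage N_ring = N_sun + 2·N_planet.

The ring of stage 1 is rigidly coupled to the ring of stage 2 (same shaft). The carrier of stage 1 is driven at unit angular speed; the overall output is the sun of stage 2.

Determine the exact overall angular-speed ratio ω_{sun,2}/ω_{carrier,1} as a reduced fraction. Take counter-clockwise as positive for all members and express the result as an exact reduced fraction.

-370/91

Stage 1: N_ring = 39 + 2·26 = 91
Stage 1: 39(ω_s−ω_c) = −91(ω_r−ω_c),  ω_s=0, ω_c=1
Stage 1: ω_r = 1 − (39/91)(0−1) = 10/7
  ⇒ ω_r¹/ω_c¹ = 10/7
Stage 2: N_ring = 26 + 2·24 = 74
Stage 2: 26(ω_s−ω_c) = −74(ω_r−ω_c),  ω_c=0, ω_r=1
Stage 2: ω_s = 0 − (74/26)(1−0) = -37/13
  ⇒ ω_s²/ω_r² = -37/13
Coupling ω_r² = ω_r¹ ⇒ overall = 10/7 × -37/13 = -370/91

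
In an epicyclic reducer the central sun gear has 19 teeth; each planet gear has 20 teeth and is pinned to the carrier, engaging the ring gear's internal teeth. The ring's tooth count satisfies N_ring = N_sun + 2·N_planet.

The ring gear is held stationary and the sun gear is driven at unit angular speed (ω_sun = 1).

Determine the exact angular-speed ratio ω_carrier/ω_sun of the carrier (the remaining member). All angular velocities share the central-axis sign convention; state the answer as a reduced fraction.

19/78

N_ring = 19 + 2·20 = 59
19(ω_s−ω_c) = −59(ω_r−ω_c),  ω_r=0, ω_s=1
19(1−ω_c) = −59(0−ω_c)  ⇒  78ω_c = 19  ⇒  ω_c = 19/78
ω_c/ω_s = 19/78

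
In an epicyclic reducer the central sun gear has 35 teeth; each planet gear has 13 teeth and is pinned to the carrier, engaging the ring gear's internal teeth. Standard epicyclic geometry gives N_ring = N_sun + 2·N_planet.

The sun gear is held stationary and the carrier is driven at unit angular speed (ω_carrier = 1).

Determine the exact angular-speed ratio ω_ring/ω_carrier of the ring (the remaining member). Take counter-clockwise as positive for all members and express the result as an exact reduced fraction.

96/61

N_ring = 35 + 2·13 = 61
35(ω_s−ω_c) = −61(ω_r−ω_c),  ω_s=0, ω_c=1
ω_r = 1 − (35/61)(0−1) = 96/61
ω_r/ω_c = 96/61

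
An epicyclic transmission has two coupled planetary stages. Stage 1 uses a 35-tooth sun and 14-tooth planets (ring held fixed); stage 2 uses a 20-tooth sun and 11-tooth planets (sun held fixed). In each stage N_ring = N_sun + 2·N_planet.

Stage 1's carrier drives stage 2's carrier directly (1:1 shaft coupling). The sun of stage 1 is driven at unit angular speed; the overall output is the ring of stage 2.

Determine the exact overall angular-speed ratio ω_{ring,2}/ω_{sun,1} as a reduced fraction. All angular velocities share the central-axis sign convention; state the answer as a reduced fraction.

155/294

Stage 1: N_ring = 35 + 2·14 = 63
Stage 1: 35(ω_s−ω_c) = −63(ω_r−ω_c),  ω_r=0, ω_s=1
Stage 1: 35(1−ω_c) = −63(0−ω_c)  ⇒  98ω_c = 35  ⇒  ω_c = 5/14
  ⇒ ω_c¹/ω_s¹ = 5/14
Stage 2: N_ring = 20 + 2·11 = 42
Stage 2: 20(ω_s−ω_c) = −42(ω_r−ω_c),  ω_s=0, ω_c=1
Stage 2: ω_r = 1 − (20/42)(0−1) = 31/21
  ⇒ ω_r²/ω_c² = 31/21
Coupling ω_c² = ω_c¹ ⇒ overall = 5/14 × 31/21 = 155/294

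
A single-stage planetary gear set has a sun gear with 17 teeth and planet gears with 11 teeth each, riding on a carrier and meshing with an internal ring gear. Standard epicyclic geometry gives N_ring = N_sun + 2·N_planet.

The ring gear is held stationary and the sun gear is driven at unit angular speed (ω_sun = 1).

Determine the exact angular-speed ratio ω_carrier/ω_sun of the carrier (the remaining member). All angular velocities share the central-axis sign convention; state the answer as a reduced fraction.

17/56

N_ring = 17 + 2·11 = 39
17(ω_s−ω_c) = −39(ω_r−ω_c),  ω_r=0, ω_s=1
17(1−ω_c) = −39(0−ω_c)  ⇒  56ω_c = 17  ⇒  ω_c = 17/56
ω_c/ω_s = 17/56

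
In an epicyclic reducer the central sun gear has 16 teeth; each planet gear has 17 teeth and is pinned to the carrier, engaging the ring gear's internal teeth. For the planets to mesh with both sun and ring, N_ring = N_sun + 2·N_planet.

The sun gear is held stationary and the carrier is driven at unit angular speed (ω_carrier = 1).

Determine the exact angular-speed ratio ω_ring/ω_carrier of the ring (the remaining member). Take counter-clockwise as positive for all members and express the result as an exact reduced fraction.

33/25

N_ring = 16 + 2·17 = 50
16(ω_s−ω_c) = −50(ω_r−ω_c),  ω_s=0, ω_c=1
ω_r = 1 − (16/50)(0−1) = 33/25
ω_r/ω_c = 33/25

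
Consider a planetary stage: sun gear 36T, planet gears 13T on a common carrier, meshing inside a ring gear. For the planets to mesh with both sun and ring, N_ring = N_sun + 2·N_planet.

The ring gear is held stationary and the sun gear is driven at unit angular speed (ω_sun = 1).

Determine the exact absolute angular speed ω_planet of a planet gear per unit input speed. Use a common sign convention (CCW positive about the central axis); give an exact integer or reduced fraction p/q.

N_ring = 36 + 2·13 = 62
36(ω_s−ω_c) = −62(ω_r−ω_c),  ω_r=0, ω_s=1
36(1−ω_c) = −62(0−ω_c)  ⇒  98ω_c = 36  ⇒  ω_c = 18/49
sun–planet: 36·(1−18/49) = −13·(ω_p−ω_c)  ⇒  ω_p−ω_c = −(36/13)·(31/49) = -1116/637
ω_p = 18/49 − 1116/637 = -18/13

-18/13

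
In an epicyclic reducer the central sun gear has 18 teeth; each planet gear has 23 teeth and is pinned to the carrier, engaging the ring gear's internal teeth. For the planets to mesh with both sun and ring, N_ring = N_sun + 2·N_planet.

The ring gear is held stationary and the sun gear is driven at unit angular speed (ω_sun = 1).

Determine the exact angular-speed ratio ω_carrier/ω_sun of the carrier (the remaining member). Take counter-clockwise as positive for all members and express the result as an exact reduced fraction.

N_ring = 18 + 2·23 = 64
18(ω_s−ω_c) = −64(ω_r−ω_c),  ω_r=0, ω_s=1
18(1−ω_c) = −64(0−ω_c)  ⇒  82ω_c = 18  ⇒  ω_c = 9/41
ω_c/ω_s = 9/41

9/41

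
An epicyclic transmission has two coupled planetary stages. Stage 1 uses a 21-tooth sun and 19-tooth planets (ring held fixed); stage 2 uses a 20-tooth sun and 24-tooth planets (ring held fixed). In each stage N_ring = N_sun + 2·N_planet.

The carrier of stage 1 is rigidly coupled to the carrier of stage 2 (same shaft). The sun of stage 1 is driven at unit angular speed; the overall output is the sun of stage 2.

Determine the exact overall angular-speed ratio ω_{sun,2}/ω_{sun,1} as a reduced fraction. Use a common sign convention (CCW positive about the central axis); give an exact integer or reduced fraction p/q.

Stage 1: N_ring = 21 + 2·19 = 59
Stage 1: 21(ω_s−ω_c) = −59(ω_r−ω_c),  ω_r=0, ω_s=1
Stage 1: 21(1−ω_c) = −59(0−ω_c)  ⇒  80ω_c = 21  ⇒  ω_c = 21/80
  ⇒ ω_c¹/ω_s¹ = 21/80
Stage 2: N_ring = 20 + 2·24 = 68
Stage 2: 20(ω_s−ω_c) = −68(ω_r−ω_c),  ω_r=0, ω_c=1
Stage 2: ω_s = 1 − (68/20)(0−1) = 22/5
  ⇒ ω_s²/ω_c² = 22/5
Coupling ω_c² = ω_c¹ ⇒ overall = 21/80 × 22/5 = 231/200

231/200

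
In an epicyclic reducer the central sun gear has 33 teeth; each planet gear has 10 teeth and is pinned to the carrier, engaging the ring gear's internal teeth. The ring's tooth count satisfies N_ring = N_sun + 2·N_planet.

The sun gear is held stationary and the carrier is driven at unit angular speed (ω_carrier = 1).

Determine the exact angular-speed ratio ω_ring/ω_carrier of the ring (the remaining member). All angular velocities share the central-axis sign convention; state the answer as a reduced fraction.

N_ring = 33 + 2·10 = 53
33(ω_s−ω_c) = −53(ω_r−ω_c),  ω_s=0, ω_c=1
ω_r = 1 − (33/53)(0−1) = 86/53
ω_r/ω_c = 86/53

86/53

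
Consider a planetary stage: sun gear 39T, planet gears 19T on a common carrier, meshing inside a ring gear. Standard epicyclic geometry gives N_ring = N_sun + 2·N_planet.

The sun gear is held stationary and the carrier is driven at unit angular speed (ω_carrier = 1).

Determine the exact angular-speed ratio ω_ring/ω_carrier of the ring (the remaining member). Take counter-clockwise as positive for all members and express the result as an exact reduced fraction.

116/77

N_ring = 39 + 2·19 = 77
39(ω_s−ω_c) = −77(ω_r−ω_c),  ω_s=0, ω_c=1
ω_r = 1 − (39/77)(0−1) = 116/77
ω_r/ω_c = 116/77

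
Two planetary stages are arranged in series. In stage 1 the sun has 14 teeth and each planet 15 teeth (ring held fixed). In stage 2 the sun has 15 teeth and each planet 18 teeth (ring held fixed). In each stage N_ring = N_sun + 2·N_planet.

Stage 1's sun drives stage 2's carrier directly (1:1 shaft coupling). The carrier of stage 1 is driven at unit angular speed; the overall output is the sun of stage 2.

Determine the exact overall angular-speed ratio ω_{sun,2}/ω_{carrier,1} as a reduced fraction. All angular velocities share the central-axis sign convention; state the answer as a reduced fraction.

638/35

Stage 1: N_ring = 14 + 2·15 = 44
Stage 1: 14(ω_s−ω_c) = −44(ω_r−ω_c),  ω_r=0, ω_c=1
Stage 1: ω_s = 1 − (44/14)(0−1) = 29/7
  ⇒ ω_s¹/ω_c¹ = 29/7
Stage 2: N_ring = 15 + 2·18 = 51
Stage 2: 15(ω_s−ω_c) = −51(ω_r−ω_c),  ω_r=0, ω_c=1
Stage 2: ω_s = 1 − (51/15)(0−1) = 22/5
  ⇒ ω_s²/ω_c² = 22/5
Coupling ω_c² = ω_s¹ ⇒ overall = 29/7 × 22/5 = 638/35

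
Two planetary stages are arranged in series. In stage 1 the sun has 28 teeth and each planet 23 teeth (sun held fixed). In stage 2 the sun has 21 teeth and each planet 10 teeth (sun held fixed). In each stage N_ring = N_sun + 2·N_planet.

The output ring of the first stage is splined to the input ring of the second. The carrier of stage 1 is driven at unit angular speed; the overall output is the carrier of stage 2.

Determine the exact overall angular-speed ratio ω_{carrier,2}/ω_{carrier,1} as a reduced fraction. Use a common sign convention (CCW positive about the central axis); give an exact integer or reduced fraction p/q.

2091/2294

Stage 1: N_ring = 28 + 2·23 = 74
Stage 1: 28(ω_s−ω_c) = −74(ω_r−ω_c),  ω_s=0, ω_c=1
Stage 1: ω_r = 1 − (28/74)(0−1) = 51/37
  ⇒ ω_r¹/ω_c¹ = 51/37
Stage 2: N_ring = 21 + 2·10 = 41
Stage 2: 21(ω_s−ω_c) = −41(ω_r−ω_c),  ω_s=0, ω_r=1
Stage 2: 21(0−ω_c) = −41(1−ω_c)  ⇒  62ω_c = 41  ⇒  ω_c = 41/62
  ⇒ ω_c²/ω_r² = 41/62
Coupling ω_r² = ω_r¹ ⇒ overall = 51/37 × 41/62 = 2091/2294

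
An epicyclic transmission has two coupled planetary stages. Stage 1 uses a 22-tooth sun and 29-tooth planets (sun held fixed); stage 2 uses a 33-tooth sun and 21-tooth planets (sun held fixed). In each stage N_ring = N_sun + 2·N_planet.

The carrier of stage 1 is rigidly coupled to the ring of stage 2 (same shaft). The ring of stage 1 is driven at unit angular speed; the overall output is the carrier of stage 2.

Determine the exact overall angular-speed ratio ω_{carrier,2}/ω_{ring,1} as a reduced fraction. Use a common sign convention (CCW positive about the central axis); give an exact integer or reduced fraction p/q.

Stage 1: N_ring = 22 + 2·29 = 80
Stage 1: 22(ω_s−ω_c) = −80(ω_r−ω_c),  ω_s=0, ω_r=1
Stage 1: 22(0−ω_c) = −80(1−ω_c)  ⇒  102ω_c = 80  ⇒  ω_c = 40/51
  ⇒ ω_c¹/ω_r¹ = 40/51
Stage 2: N_ring = 33 + 2·21 = 75
Stage 2: 33(ω_s−ω_c) = −75(ω_r−ω_c),  ω_s=0, ω_r=1
Stage 2: 33(0−ω_c) = −75(1−ω_c)  ⇒  108ω_c = 75  ⇒  ω_c = 25/36
  ⇒ ω_c²/ω_r² = 25/36
Coupling ω_r² = ω_c¹ ⇒ overall = 40/51 × 25/36 = 250/459

250/459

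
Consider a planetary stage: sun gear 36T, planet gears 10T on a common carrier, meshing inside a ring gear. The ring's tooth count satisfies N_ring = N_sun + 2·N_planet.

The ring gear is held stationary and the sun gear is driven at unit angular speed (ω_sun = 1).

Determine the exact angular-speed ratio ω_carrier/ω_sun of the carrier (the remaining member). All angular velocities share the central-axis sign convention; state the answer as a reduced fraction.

9/23

N_ring = 36 + 2·10 = 56
36(ω_s−ω_c) = −56(ω_r−ω_c),  ω_r=0, ω_s=1
36(1−ω_c) = −56(0−ω_c)  ⇒  92ω_c = 36  ⇒  ω_c = 9/23
ω_c/ω_s = 9/23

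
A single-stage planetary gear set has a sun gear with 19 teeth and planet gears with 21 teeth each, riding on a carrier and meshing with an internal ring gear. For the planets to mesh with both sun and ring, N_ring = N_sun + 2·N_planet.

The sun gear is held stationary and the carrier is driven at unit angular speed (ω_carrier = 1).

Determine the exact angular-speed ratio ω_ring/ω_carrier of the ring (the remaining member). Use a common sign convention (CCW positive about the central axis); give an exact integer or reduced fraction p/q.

N_ring = 19 + 2·21 = 61
19(ω_s−ω_c) = −61(ω_r−ω_c),  ω_s=0, ω_c=1
ω_r = 1 − (19/61)(0−1) = 80/61
ω_r/ω_c = 80/61

80/61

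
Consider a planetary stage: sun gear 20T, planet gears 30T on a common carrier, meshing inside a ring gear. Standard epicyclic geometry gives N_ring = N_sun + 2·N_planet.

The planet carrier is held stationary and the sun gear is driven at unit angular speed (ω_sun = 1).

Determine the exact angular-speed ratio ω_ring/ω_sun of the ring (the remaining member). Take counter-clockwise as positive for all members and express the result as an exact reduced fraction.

-1/4

N_ring = 20 + 2·30 = 80
20(ω_s−ω_c) = −80(ω_r−ω_c),  ω_c=0, ω_s=1
ω_r = 0 − (20/80)(1−0) = -1/4
ω_r/ω_s = -1/4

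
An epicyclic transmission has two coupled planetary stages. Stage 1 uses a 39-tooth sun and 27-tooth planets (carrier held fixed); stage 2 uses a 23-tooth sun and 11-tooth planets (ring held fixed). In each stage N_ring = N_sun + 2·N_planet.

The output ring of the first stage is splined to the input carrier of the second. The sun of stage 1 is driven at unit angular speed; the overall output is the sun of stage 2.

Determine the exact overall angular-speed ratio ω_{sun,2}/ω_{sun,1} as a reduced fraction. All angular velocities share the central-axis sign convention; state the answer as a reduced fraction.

-884/713

Stage 1: N_ring = 39 + 2·27 = 93
Stage 1: 39(ω_s−ω_c) = −93(ω_r−ω_c),  ω_c=0, ω_s=1
Stage 1: ω_r = 0 − (39/93)(1−0) = -13/31
  ⇒ ω_r¹/ω_s¹ = -13/31
Stage 2: N_ring = 23 + 2·11 = 45
Stage 2: 23(ω_s−ω_c) = −45(ω_r−ω_c),  ω_r=0, ω_c=1
Stage 2: ω_s = 1 − (45/23)(0−1) = 68/23
  ⇒ ω_s²/ω_c² = 68/23
Coupling ω_c² = ω_r¹ ⇒ overall = -13/31 × 68/23 = -884/713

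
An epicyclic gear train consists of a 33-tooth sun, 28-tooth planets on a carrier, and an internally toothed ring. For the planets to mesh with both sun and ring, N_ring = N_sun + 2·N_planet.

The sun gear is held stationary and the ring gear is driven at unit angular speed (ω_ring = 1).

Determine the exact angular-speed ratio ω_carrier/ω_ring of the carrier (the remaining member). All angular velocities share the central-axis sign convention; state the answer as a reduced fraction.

89/122

N_ring = 33 + 2·28 = 89
33(ω_s−ω_c) = −89(ω_r−ω_c),  ω_s=0, ω_r=1
33(0−ω_c) = −89(1−ω_c)  ⇒  122ω_c = 89  ⇒  ω_c = 89/122
ω_c/ω_r = 89/122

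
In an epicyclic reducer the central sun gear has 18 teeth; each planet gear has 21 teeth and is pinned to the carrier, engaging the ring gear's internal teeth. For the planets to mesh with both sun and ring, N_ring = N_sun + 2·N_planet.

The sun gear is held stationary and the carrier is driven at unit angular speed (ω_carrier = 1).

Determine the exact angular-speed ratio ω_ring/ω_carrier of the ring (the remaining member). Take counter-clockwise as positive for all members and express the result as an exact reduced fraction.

13/10

N_ring = 18 + 2·21 = 60
18(ω_s−ω_c) = −60(ω_r−ω_c),  ω_s=0, ω_c=1
ω_r = 1 − (18/60)(0−1) = 13/10
ω_r/ω_c = 13/10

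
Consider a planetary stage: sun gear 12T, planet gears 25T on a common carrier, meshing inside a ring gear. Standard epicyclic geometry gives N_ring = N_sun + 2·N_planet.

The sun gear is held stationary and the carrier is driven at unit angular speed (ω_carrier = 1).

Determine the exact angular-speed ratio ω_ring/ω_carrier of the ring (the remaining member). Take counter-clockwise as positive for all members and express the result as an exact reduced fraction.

N_ring = 12 + 2·25 = 62
12(ω_s−ω_c) = −62(ω_r−ω_c),  ω_s=0, ω_c=1
ω_r = 1 − (12/62)(0−1) = 37/31
ω_r/ω_c = 37/31

37/31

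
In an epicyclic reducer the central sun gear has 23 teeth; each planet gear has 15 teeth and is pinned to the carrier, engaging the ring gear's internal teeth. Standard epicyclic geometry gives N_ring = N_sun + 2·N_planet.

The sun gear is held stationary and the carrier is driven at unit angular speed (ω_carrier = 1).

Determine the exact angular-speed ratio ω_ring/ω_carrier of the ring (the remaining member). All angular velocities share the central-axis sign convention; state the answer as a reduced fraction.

76/53

N_ring = 23 + 2·15 = 53
23(ω_s−ω_c) = −53(ω_r−ω_c),  ω_s=0, ω_c=1
ω_r = 1 − (23/53)(0−1) = 76/53
ω_r/ω_c = 76/53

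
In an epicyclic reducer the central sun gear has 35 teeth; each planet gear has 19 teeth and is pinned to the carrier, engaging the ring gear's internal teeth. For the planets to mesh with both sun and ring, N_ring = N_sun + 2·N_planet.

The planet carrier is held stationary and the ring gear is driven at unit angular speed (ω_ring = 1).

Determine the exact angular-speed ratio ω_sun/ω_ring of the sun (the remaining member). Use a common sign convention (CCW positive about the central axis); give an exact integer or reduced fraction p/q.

-73/35

N_ring = 35 + 2·19 = 73
35(ω_s−ω_c) = −73(ω_r−ω_c),  ω_c=0, ω_r=1
ω_s = 0 − (73/35)(1−0) = -73/35
ω_s/ω_r = -73/35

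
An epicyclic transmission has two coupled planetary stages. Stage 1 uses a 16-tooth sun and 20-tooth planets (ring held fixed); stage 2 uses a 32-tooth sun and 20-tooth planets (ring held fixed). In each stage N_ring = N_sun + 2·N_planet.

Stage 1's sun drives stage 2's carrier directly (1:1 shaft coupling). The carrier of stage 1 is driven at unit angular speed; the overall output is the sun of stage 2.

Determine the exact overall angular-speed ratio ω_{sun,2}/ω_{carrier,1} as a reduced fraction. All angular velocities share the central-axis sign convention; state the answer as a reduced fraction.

117/8

Stage 1: N_ring = 16 + 2·20 = 56
Stage 1: 16(ω_s−ω_c) = −56(ω_r−ω_c),  ω_r=0, ω_c=1
Stage 1: ω_s = 1 − (56/16)(0−1) = 9/2
  ⇒ ω_s¹/ω_c¹ = 9/2
Stage 2: N_ring = 32 + 2·20 = 72
Stage 2: 32(ω_s−ω_c) = −72(ω_r−ω_c),  ω_r=0, ω_c=1
Stage 2: ω_s = 1 − (72/32)(0−1) = 13/4
  ⇒ ω_s²/ω_c² = 13/4
Coupling ω_c² = ω_s¹ ⇒ overall = 9/2 × 13/4 = 117/8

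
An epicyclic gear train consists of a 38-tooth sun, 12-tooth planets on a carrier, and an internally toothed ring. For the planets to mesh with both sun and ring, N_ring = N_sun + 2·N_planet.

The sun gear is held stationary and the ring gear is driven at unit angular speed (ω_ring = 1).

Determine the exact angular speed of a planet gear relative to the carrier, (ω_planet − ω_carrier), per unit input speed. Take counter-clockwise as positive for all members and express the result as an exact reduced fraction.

589/300

N_ring = 38 + 2·12 = 62
38(ω_s−ω_c) = −62(ω_r−ω_c),  ω_s=0, ω_r=1
38(0−ω_c) = −62(1−ω_c)  ⇒  100ω_c = 62  ⇒  ω_c = 31/50
sun–planet: 38·(0−31/50) = −12·(ω_p−ω_c)  ⇒  ω_p−ω_c = −(38/12)·(-31/50) = 589/300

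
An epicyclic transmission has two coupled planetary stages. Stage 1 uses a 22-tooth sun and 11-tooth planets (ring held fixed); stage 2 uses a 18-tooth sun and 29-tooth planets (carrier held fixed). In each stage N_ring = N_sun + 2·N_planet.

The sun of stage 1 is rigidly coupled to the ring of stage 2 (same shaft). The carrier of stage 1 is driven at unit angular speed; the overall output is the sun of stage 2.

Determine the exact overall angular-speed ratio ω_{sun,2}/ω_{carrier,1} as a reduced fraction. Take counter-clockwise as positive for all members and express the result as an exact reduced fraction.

Stage 1: N_ring = 22 + 2·11 = 44
Stage 1: 22(ω_s−ω_c) = −44(ω_r−ω_c),  ω_r=0, ω_c=1
Stage 1: ω_s = 1 − (44/22)(0−1) = 3
  ⇒ ω_s¹/ω_c¹ = 3
Stage 2: N_ring = 18 + 2·29 = 76
Stage 2: 18(ω_s−ω_c) = −76(ω_r−ω_c),  ω_c=0, ω_r=1
Stage 2: ω_s = 0 − (76/18)(1−0) = -38/9
  ⇒ ω_s²/ω_r² = -38/9
Coupling ω_r² = ω_s¹ ⇒ overall = 3 × -38/9 = -38/3

-38/3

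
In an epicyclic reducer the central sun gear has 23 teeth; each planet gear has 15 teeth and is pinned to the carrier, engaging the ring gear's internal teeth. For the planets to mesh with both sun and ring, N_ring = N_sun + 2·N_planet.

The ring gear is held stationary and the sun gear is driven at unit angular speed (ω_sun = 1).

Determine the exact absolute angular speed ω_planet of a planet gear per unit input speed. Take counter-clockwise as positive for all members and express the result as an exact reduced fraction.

N_ring = 23 + 2·15 = 53
23(ω_s−ω_c) = −53(ω_r−ω_c),  ω_r=0, ω_s=1
23(1−ω_c) = −53(0−ω_c)  ⇒  76ω_c = 23  ⇒  ω_c = 23/76
sun–planet: 23·(1−23/76) = −15·(ω_p−ω_c)  ⇒  ω_p−ω_c = −(23/15)·(53/76) = -1219/1140
ω_p = 23/76 − 1219/1140 = -23/30

-23/30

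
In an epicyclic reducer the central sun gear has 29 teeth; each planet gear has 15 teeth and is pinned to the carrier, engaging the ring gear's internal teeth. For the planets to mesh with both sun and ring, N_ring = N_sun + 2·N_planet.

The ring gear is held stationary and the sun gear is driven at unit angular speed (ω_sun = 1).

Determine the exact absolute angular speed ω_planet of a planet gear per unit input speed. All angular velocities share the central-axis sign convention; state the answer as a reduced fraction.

-29/30

N_ring = 29 + 2·15 = 59
29(ω_s−ω_c) = −59(ω_r−ω_c),  ω_r=0, ω_s=1
29(1−ω_c) = −59(0−ω_c)  ⇒  88ω_c = 29  ⇒  ω_c = 29/88
sun–planet: 29·(1−29/88) = −15·(ω_p−ω_c)  ⇒  ω_p−ω_c = −(29/15)·(59/88) = -1711/1320
ω_p = 29/88 − 1711/1320 = -29/30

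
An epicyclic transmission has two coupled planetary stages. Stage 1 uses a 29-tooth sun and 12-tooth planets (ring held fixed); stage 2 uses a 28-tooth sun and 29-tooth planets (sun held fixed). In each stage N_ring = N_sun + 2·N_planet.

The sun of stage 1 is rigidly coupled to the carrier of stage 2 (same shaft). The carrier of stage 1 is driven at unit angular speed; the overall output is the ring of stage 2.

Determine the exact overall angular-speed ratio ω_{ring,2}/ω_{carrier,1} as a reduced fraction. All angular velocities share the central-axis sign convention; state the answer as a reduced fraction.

4674/1247

Stage 1: N_ring = 29 + 2·12 = 53
Stage 1: 29(ω_s−ω_c) = −53(ω_r−ω_c),  ω_r=0, ω_c=1
Stage 1: ω_s = 1 − (53/29)(0−1) = 82/29
  ⇒ ω_s¹/ω_c¹ = 82/29
Stage 2: N_ring = 28 + 2·29 = 86
Stage 2: 28(ω_s−ω_c) = −86(ω_r−ω_c),  ω_s=0, ω_c=1
Stage 2: ω_r = 1 − (28/86)(0−1) = 57/43
  ⇒ ω_r²/ω_c² = 57/43
Coupling ω_c² = ω_s¹ ⇒ overall = 82/29 × 57/43 = 4674/1247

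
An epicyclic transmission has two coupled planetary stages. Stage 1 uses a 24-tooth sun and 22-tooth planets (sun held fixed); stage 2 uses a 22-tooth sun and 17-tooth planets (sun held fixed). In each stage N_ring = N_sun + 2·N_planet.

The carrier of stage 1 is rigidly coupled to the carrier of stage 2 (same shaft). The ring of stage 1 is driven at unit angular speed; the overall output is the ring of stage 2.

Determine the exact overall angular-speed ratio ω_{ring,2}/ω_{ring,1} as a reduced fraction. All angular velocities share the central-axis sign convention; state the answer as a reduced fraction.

663/644

Stage 1: N_ring = 24 + 2·22 = 68
Stage 1: 24(ω_s−ω_c) = −68(ω_r−ω_c),  ω_s=0, ω_r=1
Stage 1: 24(0−ω_c) = −68(1−ω_c)  ⇒  92ω_c = 68  ⇒  ω_c = 17/23
  ⇒ ω_c¹/ω_r¹ = 17/23
Stage 2: N_ring = 22 + 2·17 = 56
Stage 2: 22(ω_s−ω_c) = −56(ω_r−ω_c),  ω_s=0, ω_c=1
Stage 2: ω_r = 1 − (22/56)(0−1) = 39/28
  ⇒ ω_r²/ω_c² = 39/28
Coupling ω_c² = ω_c¹ ⇒ overall = 17/23 × 39/28 = 663/644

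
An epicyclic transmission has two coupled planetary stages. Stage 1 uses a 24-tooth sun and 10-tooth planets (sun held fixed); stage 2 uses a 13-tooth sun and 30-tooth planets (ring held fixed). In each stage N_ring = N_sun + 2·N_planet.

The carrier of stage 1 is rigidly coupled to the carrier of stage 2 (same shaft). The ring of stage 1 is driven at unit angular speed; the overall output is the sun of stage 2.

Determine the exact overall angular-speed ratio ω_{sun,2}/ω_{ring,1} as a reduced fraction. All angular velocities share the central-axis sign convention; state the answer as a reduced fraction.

Stage 1: N_ring = 24 + 2·10 = 44
Stage 1: 24(ω_s−ω_c) = −44(ω_r−ω_c),  ω_s=0, ω_r=1
Stage 1: 24(0−ω_c) = −44(1−ω_c)  ⇒  68ω_c = 44  ⇒  ω_c = 11/17
  ⇒ ω_c¹/ω_r¹ = 11/17
Stage 2: N_ring = 13 + 2·30 = 73
Stage 2: 13(ω_s−ω_c) = −73(ω_r−ω_c),  ω_r=0, ω_c=1
Stage 2: ω_s = 1 − (73/13)(0−1) = 86/13
  ⇒ ω_s²/ω_c² = 86/13
Coupling ω_c² = ω_c¹ ⇒ overall = 11/17 × 86/13 = 946/221

946/221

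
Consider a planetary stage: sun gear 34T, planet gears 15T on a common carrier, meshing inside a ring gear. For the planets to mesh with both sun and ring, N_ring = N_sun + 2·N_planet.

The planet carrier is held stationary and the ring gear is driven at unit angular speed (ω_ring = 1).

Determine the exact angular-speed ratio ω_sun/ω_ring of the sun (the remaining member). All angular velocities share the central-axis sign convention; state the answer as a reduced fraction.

N_ring = 34 + 2·15 = 64
34(ω_s−ω_c) = −64(ω_r−ω_c),  ω_c=0, ω_r=1
ω_s = 0 − (64/34)(1−0) = -32/17
ω_s/ω_r = -32/17

-32/17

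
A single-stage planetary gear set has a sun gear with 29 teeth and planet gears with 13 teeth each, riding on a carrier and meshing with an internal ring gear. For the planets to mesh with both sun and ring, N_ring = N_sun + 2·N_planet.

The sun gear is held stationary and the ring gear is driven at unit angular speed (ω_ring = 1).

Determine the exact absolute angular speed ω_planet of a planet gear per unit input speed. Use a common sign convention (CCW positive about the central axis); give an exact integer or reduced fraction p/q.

N_ring = 29 + 2·13 = 55
29(ω_s−ω_c) = −55(ω_r−ω_c),  ω_s=0, ω_r=1
29(0−ω_c) = −55(1−ω_c)  ⇒  84ω_c = 55  ⇒  ω_c = 55/84
sun–planet: 29·(0−55/84) = −13·(ω_p−ω_c)  ⇒  ω_p−ω_c = −(29/13)·(-55/84) = 1595/1092
ω_p = 55/84 + 1595/1092 = 55/26

55/26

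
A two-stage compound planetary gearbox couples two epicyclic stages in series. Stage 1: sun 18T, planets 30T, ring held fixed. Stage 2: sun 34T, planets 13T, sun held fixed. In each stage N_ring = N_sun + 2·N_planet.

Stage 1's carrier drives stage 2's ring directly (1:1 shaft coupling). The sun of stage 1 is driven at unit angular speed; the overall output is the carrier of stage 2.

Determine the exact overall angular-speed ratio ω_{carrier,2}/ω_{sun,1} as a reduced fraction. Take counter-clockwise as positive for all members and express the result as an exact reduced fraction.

Stage 1: N_ring = 18 + 2·30 = 78
Stage 1: 18(ω_s−ω_c) = −78(ω_r−ω_c),  ω_r=0, ω_s=1
Stage 1: 18(1−ω_c) = −78(0−ω_c)  ⇒  96ω_c = 18  ⇒  ω_c = 3/16
  ⇒ ω_c¹/ω_s¹ = 3/16
Stage 2: N_ring = 34 + 2·13 = 60
Stage 2: 34(ω_s−ω_c) = −60(ω_r−ω_c),  ω_s=0, ω_r=1
Stage 2: 34(0−ω_c) = −60(1−ω_c)  ⇒  94ω_c = 60  ⇒  ω_c = 30/47
  ⇒ ω_c²/ω_r² = 30/47
Coupling ω_r² = ω_c¹ ⇒ overall = 3/16 × 30/47 = 45/376

45/376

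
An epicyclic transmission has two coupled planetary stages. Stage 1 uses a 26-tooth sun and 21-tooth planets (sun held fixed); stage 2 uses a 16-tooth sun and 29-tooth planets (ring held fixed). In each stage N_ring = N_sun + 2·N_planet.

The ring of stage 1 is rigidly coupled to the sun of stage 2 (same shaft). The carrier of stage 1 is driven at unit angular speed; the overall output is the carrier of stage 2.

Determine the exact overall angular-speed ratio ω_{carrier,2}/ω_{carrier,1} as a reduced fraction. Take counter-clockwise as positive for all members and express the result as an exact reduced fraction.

188/765

Stage 1: N_ring = 26 + 2·21 = 68
Stage 1: 26(ω_s−ω_c) = −68(ω_r−ω_c),  ω_s=0, ω_c=1
Stage 1: ω_r = 1 − (26/68)(0−1) = 47/34
  ⇒ ω_r¹/ω_c¹ = 47/34
Stage 2: N_ring = 16 + 2·29 = 74
Stage 2: 16(ω_s−ω_c) = −74(ω_r−ω_c),  ω_r=0, ω_s=1
Stage 2: 16(1−ω_c) = −74(0−ω_c)  ⇒  90ω_c = 16  ⇒  ω_c = 8/45
  ⇒ ω_c²/ω_s² = 8/45
Coupling ω_s² = ω_r¹ ⇒ overall = 47/34 × 8/45 = 188/765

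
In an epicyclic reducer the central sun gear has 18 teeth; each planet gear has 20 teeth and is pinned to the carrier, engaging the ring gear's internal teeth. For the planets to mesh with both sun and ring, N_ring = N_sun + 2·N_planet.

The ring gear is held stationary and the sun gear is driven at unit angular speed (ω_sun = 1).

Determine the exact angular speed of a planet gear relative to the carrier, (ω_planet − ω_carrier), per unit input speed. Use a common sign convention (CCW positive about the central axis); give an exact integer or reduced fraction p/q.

N_ring = 18 + 2·20 = 58
18(ω_s−ω_c) = −58(ω_r−ω_c),  ω_r=0, ω_s=1
18(1−ω_c) = −58(0−ω_c)  ⇒  76ω_c = 18  ⇒  ω_c = 9/38
sun–planet: 18·(1−9/38) = −20·(ω_p−ω_c)  ⇒  ω_p−ω_c = −(18/20)·(29/38) = -261/380

-261/380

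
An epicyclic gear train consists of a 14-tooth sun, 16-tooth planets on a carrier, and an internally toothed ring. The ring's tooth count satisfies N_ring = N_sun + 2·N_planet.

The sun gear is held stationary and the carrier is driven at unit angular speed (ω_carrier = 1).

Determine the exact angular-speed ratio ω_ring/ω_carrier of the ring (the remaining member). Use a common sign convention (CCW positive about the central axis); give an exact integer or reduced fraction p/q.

30/23

N_ring = 14 + 2·16 = 46
14(ω_s−ω_c) = −46(ω_r−ω_c),  ω_s=0, ω_c=1
ω_r = 1 − (14/46)(0−1) = 30/23
ω_r/ω_c = 30/23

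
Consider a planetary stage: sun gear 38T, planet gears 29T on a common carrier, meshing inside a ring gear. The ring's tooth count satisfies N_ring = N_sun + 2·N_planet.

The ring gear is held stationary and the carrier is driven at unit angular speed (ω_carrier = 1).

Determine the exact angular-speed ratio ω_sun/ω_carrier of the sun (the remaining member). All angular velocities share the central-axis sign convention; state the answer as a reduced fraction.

67/19

N_ring = 38 + 2·29 = 96
38(ω_s−ω_c) = −96(ω_r−ω_c),  ω_r=0, ω_c=1
ω_s = 1 − (96/38)(0−1) = 67/19
ω_s/ω_c = 67/19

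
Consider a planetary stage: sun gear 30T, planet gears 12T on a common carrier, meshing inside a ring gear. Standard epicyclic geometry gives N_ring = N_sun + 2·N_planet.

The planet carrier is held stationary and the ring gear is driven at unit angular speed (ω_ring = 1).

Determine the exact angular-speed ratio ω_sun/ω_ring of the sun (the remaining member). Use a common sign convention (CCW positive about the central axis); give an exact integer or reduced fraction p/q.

-9/5

N_ring = 30 + 2·12 = 54
30(ω_s−ω_c) = −54(ω_r−ω_c),  ω_c=0, ω_r=1
ω_s = 0 − (54/30)(1−0) = -9/5
ω_s/ω_r = -9/5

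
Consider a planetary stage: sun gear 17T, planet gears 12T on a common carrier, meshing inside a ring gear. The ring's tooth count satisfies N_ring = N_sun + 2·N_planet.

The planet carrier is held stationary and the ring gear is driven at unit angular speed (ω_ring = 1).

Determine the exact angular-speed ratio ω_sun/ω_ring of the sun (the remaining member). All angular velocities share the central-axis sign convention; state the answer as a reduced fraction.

N_ring = 17 + 2·12 = 41
17(ω_s−ω_c) = −41(ω_r−ω_c),  ω_c=0, ω_r=1
ω_s = 0 − (41/17)(1−0) = -41/17
ω_s/ω_r = -41/17

-41/17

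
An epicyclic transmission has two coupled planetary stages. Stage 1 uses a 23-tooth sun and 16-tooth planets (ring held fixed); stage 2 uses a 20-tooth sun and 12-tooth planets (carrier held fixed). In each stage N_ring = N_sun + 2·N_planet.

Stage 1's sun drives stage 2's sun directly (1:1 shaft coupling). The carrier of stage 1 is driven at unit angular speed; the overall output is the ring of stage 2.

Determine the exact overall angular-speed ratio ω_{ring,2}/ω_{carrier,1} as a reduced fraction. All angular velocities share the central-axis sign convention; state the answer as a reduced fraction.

-390/253

Stage 1: N_ring = 23 + 2·16 = 55
Stage 1: 23(ω_s−ω_c) = −55(ω_r−ω_c),  ω_r=0, ω_c=1
Stage 1: ω_s = 1 − (55/23)(0−1) = 78/23
  ⇒ ω_s¹/ω_c¹ = 78/23
Stage 2: N_ring = 20 + 2·12 = 44
Stage 2: 20(ω_s−ω_c) = −44(ω_r−ω_c),  ω_c=0, ω_s=1
Stage 2: ω_r = 0 − (20/44)(1−0) = -5/11
  ⇒ ω_r²/ω_s² = -5/11
Coupling ω_s² = ω_s¹ ⇒ overall = 78/23 × -5/11 = -390/253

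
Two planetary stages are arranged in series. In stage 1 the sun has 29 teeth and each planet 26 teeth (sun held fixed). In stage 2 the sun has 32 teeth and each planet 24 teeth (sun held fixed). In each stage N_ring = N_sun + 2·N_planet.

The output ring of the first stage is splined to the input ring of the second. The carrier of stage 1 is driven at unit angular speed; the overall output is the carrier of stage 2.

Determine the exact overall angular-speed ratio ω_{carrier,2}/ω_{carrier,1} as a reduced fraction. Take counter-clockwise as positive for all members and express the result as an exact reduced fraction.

550/567

Stage 1: N_ring = 29 + 2·26 = 81
Stage 1: 29(ω_s−ω_c) = −81(ω_r−ω_c),  ω_s=0, ω_c=1
Stage 1: ω_r = 1 − (29/81)(0−1) = 110/81
  ⇒ ω_r¹/ω_c¹ = 110/81
Stage 2: N_ring = 32 + 2·24 = 80
Stage 2: 32(ω_s−ω_c) = −80(ω_r−ω_c),  ω_s=0, ω_r=1
Stage 2: 32(0−ω_c) = −80(1−ω_c)  ⇒  112ω_c = 80  ⇒  ω_c = 5/7
  ⇒ ω_c²/ω_r² = 5/7
Coupling ω_r² = ω_r¹ ⇒ overall = 110/81 × 5/7 = 550/567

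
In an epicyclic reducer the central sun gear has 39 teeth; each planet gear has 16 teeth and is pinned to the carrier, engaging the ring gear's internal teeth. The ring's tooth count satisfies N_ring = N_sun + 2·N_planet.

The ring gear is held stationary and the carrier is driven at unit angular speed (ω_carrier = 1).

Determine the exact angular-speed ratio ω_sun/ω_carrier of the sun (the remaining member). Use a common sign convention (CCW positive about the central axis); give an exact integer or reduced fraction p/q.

N_ring = 39 + 2·16 = 71
39(ω_s−ω_c) = −71(ω_r−ω_c),  ω_r=0, ω_c=1
ω_s = 1 − (71/39)(0−1) = 110/39
ω_s/ω_c = 110/39

110/39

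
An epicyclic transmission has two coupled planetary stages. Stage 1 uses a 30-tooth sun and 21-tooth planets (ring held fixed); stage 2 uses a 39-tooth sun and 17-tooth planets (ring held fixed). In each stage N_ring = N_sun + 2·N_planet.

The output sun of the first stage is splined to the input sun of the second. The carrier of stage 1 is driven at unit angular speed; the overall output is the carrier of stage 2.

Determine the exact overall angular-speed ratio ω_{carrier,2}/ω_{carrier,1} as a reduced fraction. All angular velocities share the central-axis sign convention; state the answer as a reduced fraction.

663/560

Stage 1: N_ring = 30 + 2·21 = 72
Stage 1: 30(ω_s−ω_c) = −72(ω_r−ω_c),  ω_r=0, ω_c=1
Stage 1: ω_s = 1 − (72/30)(0−1) = 17/5
  ⇒ ω_s¹/ω_c¹ = 17/5
Stage 2: N_ring = 39 + 2·17 = 73
Stage 2: 39(ω_s−ω_c) = −73(ω_r−ω_c),  ω_r=0, ω_s=1
Stage 2: 39(1−ω_c) = −73(0−ω_c)  ⇒  112ω_c = 39  ⇒  ω_c = 39/112
  ⇒ ω_c²/ω_s² = 39/112
Coupling ω_s² = ω_s¹ ⇒ overall = 17/5 × 39/112 = 663/560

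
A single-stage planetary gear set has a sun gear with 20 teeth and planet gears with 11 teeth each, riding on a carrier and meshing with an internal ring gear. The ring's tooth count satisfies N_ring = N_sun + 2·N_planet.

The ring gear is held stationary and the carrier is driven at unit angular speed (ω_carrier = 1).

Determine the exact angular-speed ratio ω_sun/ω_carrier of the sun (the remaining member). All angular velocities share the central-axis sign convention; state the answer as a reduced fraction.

31/10

N_ring = 20 + 2·11 = 42
20(ω_s−ω_c) = −42(ω_r−ω_c),  ω_r=0, ω_c=1
ω_s = 1 − (42/20)(0−1) = 31/10
ω_s/ω_c = 31/10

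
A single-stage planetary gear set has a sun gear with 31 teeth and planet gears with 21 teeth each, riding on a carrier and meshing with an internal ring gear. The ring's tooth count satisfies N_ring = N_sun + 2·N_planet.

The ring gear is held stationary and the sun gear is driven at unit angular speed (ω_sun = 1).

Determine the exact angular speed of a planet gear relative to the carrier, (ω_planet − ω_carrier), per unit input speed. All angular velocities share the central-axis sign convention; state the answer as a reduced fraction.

N_ring = 31 + 2·21 = 73
31(ω_s−ω_c) = −73(ω_r−ω_c),  ω_r=0, ω_s=1
31(1−ω_c) = −73(0−ω_c)  ⇒  104ω_c = 31  ⇒  ω_c = 31/104
sun–planet: 31·(1−31/104) = −21·(ω_p−ω_c)  ⇒  ω_p−ω_c = −(31/21)·(73/104) = -2263/2184

-2263/2184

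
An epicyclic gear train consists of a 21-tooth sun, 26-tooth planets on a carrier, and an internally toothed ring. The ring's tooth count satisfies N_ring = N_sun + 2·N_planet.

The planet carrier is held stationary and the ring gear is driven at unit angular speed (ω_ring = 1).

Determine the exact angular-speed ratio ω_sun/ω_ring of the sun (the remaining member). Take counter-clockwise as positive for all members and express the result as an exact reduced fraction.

-73/21

N_ring = 21 + 2·26 = 73
21(ω_s−ω_c) = −73(ω_r−ω_c),  ω_c=0, ω_r=1
ω_s = 0 − (73/21)(1−0) = -73/21
ω_s/ω_r = -73/21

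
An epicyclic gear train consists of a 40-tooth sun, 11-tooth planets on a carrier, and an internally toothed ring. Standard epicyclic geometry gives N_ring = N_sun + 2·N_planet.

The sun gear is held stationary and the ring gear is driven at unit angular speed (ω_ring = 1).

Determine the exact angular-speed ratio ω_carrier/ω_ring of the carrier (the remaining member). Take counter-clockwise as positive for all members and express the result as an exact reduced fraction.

N_ring = 40 + 2·11 = 62
40(ω_s−ω_c) = −62(ω_r−ω_c),  ω_s=0, ω_r=1
40(0−ω_c) = −62(1−ω_c)  ⇒  102ω_c = 62  ⇒  ω_c = 31/51
ω_c/ω_r = 31/51

31/51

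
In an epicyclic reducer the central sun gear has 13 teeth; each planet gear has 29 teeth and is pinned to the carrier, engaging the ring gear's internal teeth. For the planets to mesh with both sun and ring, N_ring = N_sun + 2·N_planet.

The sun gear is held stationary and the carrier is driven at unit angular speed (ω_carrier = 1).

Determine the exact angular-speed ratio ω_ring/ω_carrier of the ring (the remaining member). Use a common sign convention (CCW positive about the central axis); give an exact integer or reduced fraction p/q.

84/71

N_ring = 13 + 2·29 = 71
13(ω_s−ω_c) = −71(ω_r−ω_c),  ω_s=0, ω_c=1
ω_r = 1 − (13/71)(0−1) = 84/71
ω_r/ω_c = 84/71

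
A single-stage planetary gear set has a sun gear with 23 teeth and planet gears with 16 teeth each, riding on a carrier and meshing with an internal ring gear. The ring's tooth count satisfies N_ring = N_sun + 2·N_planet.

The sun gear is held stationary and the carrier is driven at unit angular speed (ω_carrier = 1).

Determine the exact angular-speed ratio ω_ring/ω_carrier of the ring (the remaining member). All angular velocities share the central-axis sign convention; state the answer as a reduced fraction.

78/55

N_ring = 23 + 2·16 = 55
23(ω_s−ω_c) = −55(ω_r−ω_c),  ω_s=0, ω_c=1
ω_r = 1 − (23/55)(0−1) = 78/55
ω_r/ω_c = 78/55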